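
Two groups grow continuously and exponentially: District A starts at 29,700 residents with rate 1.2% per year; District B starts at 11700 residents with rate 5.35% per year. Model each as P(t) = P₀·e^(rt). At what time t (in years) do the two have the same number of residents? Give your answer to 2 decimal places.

29700·e^(0.012t) = 11700·e^(0.0535t)
29700/11700 = e^((0.0535 − 0.012)t) → ln(2.53846) = 0.0415·t
t = 0.93156 / 0.0415

t ≈ 22.45 years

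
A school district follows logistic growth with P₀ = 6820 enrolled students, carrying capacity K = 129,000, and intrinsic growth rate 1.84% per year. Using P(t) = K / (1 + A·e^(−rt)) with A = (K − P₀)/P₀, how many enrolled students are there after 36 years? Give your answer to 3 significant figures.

A = (129000 − 6820)/6820 = 17.91496
P(36) = 129000 / (1 + 17.91496·e^(−0.0184·36)) = 129000 / (1 + 17.91496·0.515612)
= 129000 / 10.23717 ≈ 12601.13

≈ 12,600 enrolled students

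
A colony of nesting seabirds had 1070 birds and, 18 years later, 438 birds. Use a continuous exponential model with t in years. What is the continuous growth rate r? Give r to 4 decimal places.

r ≈ -0.0496 per year

438 = 1070 · e^(r·18)
e^(18r) = 438/1070 = 0.40935
r = ln(0.40935) / 18 = -0.8932 / 18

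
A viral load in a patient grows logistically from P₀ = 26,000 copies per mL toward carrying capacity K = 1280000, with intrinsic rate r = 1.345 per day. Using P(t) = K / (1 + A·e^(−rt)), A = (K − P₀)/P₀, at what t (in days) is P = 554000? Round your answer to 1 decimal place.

t ≈ 2.7 days

A = (1280000 − 26000)/26000 = 48.23077
554000 = 1280000/(1 + 48.23077·e^(−1.345t)) → 1 + 48.23077·e^(−1.345t) = 2.31047
e^(−1.345t) = 0.027171 → t = ln(36.8042)/1.345 = 3.60561/1.345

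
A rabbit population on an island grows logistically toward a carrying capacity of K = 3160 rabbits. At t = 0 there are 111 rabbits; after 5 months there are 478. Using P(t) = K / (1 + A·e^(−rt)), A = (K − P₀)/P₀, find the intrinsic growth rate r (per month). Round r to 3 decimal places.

A = (3160 − 111)/111 = 27.46847
478 = 3160/(1 + 27.46847·e^(−r·5)) → e^(−5r) = (6.61088 − 1)/27.46847 = 0.204266
r = −ln(0.204266)/5 = 1.58833/5

r ≈ 0.318 per month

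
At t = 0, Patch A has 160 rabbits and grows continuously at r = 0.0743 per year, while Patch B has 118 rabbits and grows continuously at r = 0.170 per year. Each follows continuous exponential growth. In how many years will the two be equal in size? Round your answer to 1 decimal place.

t ≈ 3.2 years

160·e^(0.0743t) = 118·e^(0.17t)
160/118 = e^((0.17 − 0.0743)t) → ln(1.35593) = 0.0957·t
t = 0.30449 / 0.0957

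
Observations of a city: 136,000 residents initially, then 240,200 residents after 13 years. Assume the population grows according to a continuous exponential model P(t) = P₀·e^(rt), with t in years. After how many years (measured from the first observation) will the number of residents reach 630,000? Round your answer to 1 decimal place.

t ≈ 35.0 years

r = ln(240200/136000) / 13 ≈ 0.043755 per year
t = ln(630000/136000) / r = 1.53306 / 0.043755 ≈ 35.037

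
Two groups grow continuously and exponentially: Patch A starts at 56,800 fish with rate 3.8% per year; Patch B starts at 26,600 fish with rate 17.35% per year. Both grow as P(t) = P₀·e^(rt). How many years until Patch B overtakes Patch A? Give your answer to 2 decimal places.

t ≈ 5.60 years

56800·e^(0.038t) = 26600·e^(0.1735t)
56800/26600 = e^((0.1735 − 0.038)t) → ln(2.13534) = 0.1355·t
t = 0.75863 / 0.1355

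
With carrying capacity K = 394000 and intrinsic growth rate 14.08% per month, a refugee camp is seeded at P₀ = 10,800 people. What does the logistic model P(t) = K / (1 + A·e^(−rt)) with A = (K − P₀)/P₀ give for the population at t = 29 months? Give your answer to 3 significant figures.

A = (394000 − 10800)/10800 = 35.48148
P(29) = 394000 / (1 + 35.48148·e^(−0.1408·29)) = 394000 / (1 + 35.48148·0.016853)
= 394000 / 1.59799 ≈ 246560.46

≈ 247,000 people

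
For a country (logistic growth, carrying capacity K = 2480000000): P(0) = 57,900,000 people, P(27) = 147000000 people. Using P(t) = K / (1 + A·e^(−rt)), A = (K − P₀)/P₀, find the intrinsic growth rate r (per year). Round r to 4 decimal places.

r ≈ 0.0359 per year

A = (2480000000 − 57900000)/57900000 = 41.83247
147000000 = 2480000000/(1 + 41.83247·e^(−r·27)) → e^(−27r) = (16.87075 − 1)/41.83247 = 0.379388
r = −ln(0.379388)/27 = 0.9692/27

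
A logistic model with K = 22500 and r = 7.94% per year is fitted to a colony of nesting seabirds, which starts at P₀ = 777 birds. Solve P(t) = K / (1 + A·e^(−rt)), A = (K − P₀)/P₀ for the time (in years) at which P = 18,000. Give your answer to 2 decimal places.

A = (22500 − 777)/777 = 27.95753
18000 = 22500/(1 + 27.95753·e^(−0.0794t)) → 1 + 27.95753·e^(−0.0794t) = 1.25
e^(−0.0794t) = 0.008942 → t = ln(111.83012)/0.0794 = 4.71698/0.0794

t ≈ 59.41 years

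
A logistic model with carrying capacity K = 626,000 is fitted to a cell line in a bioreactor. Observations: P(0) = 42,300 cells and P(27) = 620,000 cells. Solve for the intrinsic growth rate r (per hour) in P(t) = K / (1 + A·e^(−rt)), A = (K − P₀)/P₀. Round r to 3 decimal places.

r ≈ 0.269 per hour

A = (626000 − 42300)/42300 = 13.79905
620000 = 626000/(1 + 13.79905·e^(−r·27)) → e^(−27r) = (1.00968 − 1)/13.79905 = 0.000701
r = −ln(0.000701)/27 = 7.26256/27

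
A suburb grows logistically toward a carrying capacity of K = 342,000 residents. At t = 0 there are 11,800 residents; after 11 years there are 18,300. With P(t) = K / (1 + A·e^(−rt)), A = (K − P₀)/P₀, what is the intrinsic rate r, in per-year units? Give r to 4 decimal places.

r ≈ 0.0417 per year

A = (342000 − 11800)/11800 = 27.98305
18300 = 342000/(1 + 27.98305·e^(−r·11)) → e^(−11r) = (18.68852 − 1)/27.98305 = 0.632116
r = −ln(0.632116)/11 = 0.45868/11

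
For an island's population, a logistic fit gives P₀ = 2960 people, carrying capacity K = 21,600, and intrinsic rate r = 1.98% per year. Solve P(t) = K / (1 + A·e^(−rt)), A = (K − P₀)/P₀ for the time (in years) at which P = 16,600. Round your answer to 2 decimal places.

A = (21600 − 2960)/2960 = 6.2973
16600 = 21600/(1 + 6.2973·e^(−0.0198t)) → 1 + 6.2973·e^(−0.0198t) = 1.3012
e^(−0.0198t) = 0.047831 → t = ln(20.90703)/0.0198 = 3.04009/0.0198

t ≈ 153.54 years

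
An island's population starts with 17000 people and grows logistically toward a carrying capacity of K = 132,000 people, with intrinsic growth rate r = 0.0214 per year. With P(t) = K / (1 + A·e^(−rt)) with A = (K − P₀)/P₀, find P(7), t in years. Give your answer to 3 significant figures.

A = (132000 − 17000)/17000 = 6.76471
P(7) = 132000 / (1 + 6.76471·e^(−0.0214·7)) = 132000 / (1 + 6.76471·0.86088)
= 132000 / 6.8236 ≈ 19344.62

≈ 19,300 people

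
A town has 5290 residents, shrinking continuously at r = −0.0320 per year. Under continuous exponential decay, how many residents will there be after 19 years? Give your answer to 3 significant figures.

P(19) = 5290 · e^(-0.032·19) = 5290 · e^(-0.608)
= 5290 · 0.54444 ≈ 2880.08

≈ 2,880 residents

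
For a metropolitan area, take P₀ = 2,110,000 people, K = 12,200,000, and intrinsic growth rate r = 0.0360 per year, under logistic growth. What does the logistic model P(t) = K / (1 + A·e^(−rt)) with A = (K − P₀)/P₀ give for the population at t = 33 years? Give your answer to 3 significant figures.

≈ 4,960,000 people

A = (12200000 − 2110000)/2110000 = 4.78199
P(33) = 12200000 / (1 + 4.78199·e^(−0.036·33)) = 12200000 / (1 + 4.78199·0.30483)
= 12200000 / 2.4577 ≈ 4963999.45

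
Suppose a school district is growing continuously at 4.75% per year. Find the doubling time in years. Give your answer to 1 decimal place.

doubling time ≈ 14.6 years

doubling time = ln(2) / |r| = 0.69315 / 0.0475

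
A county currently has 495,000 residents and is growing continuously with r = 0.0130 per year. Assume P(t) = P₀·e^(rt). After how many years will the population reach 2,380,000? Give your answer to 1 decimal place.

2380000 = 495000 · e^(0.013·t)
t = ln(2380000/495000) / 0.013 = ln(4.80808) / 0.013 = 1.5703 / 0.013

t ≈ 120.8 years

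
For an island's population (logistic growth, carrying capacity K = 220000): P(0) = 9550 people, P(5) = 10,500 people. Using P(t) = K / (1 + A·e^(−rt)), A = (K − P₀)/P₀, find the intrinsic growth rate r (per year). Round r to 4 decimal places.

A = (220000 − 9550)/9550 = 22.03665
10500 = 220000/(1 + 22.03665·e^(−r·5)) → e^(−5r) = (20.95238 − 1)/22.03665 = 0.905418
r = −ln(0.905418)/5 = 0.09936/5

r ≈ 0.0199 per year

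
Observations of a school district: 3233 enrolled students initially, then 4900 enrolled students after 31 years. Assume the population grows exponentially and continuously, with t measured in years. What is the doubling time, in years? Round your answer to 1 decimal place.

r = ln(4900/3233) / 31 = ln(1.51562) / 31 ≈ 0.013414 per year
doubling time = ln 2 / |r| = 0.69315 / 0.013414

doubling time ≈ 51.7 years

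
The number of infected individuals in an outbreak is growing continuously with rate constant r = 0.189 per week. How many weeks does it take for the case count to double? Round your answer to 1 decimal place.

doubling time = ln(2) / |r| = 0.69315 / 0.189

doubling time ≈ 3.7 weeks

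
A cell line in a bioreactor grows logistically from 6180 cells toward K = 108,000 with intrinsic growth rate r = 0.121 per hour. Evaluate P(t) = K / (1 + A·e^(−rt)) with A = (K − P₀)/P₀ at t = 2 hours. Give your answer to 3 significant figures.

≈ 7,750 cells

A = (108000 − 6180)/6180 = 16.47573
P(2) = 108000 / (1 + 16.47573·e^(−0.121·2)) = 108000 / (1 + 16.47573·0.785056)
= 108000 / 13.93437 ≈ 7750.62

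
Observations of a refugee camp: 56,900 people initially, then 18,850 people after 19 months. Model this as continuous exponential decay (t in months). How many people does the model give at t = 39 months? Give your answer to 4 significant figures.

r = ln(18850/56900) / 19 ≈ -0.058146 per month
P(39) = 56900 · e^(-0.058146·39) = 56900 · 0.10355 ≈ 5891.93

≈ 5,892 people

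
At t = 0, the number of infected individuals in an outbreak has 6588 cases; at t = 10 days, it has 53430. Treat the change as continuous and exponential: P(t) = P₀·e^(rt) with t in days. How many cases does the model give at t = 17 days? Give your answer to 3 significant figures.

r = ln(53430/6588) / 10 ≈ 0.209312 per day
P(17) = 6588 · e^(0.209312·17) = 6588 · 35.10376 ≈ 231263.6

≈ 231,000 cases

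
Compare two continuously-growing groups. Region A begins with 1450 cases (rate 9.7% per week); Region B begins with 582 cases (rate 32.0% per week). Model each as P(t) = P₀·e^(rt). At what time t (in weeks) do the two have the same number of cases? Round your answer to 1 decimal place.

t ≈ 4.1 weeks

1450·e^(0.097t) = 582·e^(0.32t)
1450/582 = e^((0.32 − 0.097)t) → ln(2.49141) = 0.223·t
t = 0.91285 / 0.223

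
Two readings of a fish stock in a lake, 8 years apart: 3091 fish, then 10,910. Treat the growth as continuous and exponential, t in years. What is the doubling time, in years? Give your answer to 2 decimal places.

doubling time ≈ 4.40 years

r = ln(10910/3091) / 8 = ln(3.5296) / 8 ≈ 0.157648 per year
doubling time = ln 2 / |r| = 0.69315 / 0.157648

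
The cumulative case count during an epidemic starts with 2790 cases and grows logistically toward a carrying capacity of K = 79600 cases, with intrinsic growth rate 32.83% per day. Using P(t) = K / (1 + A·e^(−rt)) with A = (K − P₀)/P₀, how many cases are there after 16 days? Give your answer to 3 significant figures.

≈ 69,600 cases

A = (79600 − 2790)/2790 = 27.53047
P(16) = 79600 / (1 + 27.53047·e^(−0.3283·16)) = 79600 / (1 + 27.53047·0.005233)
= 79600 / 1.14406 ≈ 69576.61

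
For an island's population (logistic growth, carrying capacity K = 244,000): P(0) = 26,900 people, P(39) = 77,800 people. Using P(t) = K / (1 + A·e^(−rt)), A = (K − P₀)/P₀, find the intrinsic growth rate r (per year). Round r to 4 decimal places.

A = (244000 − 26900)/26900 = 8.07063
77800 = 244000/(1 + 8.07063·e^(−r·39)) → e^(−39r) = (3.13625 − 1)/8.07063 = 0.264694
r = −ln(0.264694)/39 = 1.32918/39

r ≈ 0.0341 per year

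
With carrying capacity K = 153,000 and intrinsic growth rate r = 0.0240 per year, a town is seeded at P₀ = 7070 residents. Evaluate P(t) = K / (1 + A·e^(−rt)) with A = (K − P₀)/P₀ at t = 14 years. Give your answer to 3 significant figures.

≈ 9,710 residents

A = (153000 − 7070)/7070 = 20.64074
P(14) = 153000 / (1 + 20.64074·e^(−0.024·14)) = 153000 / (1 + 20.64074·0.714623)
= 153000 / 15.75035 ≈ 9714.07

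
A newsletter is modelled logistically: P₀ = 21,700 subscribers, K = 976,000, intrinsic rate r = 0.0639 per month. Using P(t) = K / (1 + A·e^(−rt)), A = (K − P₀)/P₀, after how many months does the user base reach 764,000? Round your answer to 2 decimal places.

A = (976000 − 21700)/21700 = 43.97696
764000 = 976000/(1 + 43.97696·e^(−0.0639t)) → 1 + 43.97696·e^(−0.0639t) = 1.27749
e^(−0.0639t) = 0.00631 → t = ln(158.483)/0.0639 = 5.06565/0.0639

t ≈ 79.27 months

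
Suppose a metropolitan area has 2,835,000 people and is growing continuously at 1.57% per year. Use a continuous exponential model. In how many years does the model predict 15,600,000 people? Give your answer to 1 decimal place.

15600000 = 2835000 · e^(0.0157·t)
t = ln(15600000/2835000) / 0.0157 = ln(5.50265) / 0.0157 = 1.70523 / 0.0157

t ≈ 108.6 years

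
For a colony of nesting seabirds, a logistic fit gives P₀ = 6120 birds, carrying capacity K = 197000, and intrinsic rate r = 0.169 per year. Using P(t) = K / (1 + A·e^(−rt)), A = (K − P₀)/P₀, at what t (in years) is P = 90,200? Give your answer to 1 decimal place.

t ≈ 19.4 years

A = (197000 − 6120)/6120 = 31.18954
90200 = 197000/(1 + 31.18954·e^(−0.169t)) → 1 + 31.18954·e^(−0.169t) = 2.18404
e^(−0.169t) = 0.037963 → t = ln(26.34173)/0.169 = 3.27115/0.169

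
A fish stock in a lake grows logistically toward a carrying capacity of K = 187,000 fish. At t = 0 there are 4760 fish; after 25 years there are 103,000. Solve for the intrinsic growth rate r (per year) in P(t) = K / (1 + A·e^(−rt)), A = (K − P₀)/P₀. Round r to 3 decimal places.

A = (187000 − 4760)/4760 = 38.28571
103000 = 187000/(1 + 38.28571·e^(−r·25)) → e^(−25r) = (1.81553 − 1)/38.28571 = 0.021301
r = −ln(0.021301)/25 = 3.84899/25

r ≈ 0.154 per year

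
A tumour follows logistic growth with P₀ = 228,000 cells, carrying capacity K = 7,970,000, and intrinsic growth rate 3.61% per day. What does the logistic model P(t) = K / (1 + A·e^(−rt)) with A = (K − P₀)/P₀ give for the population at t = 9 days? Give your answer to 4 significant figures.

A = (7970000 − 228000)/228000 = 33.95614
P(9) = 7970000 / (1 + 33.95614·e^(−0.0361·9)) = 7970000 / (1 + 33.95614·0.7226)
= 7970000 / 25.53669 ≈ 312099.92

≈ 312,100 cells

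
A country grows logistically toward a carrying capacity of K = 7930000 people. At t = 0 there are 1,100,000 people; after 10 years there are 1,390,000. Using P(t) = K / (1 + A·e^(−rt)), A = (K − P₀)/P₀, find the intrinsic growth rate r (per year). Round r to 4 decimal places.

r ≈ 0.0277 per year

A = (7930000 − 1100000)/1100000 = 6.20909
1390000 = 7930000/(1 + 6.20909·e^(−r·10)) → e^(−10r) = (5.70504 − 1)/6.20909 = 0.757766
r = −ln(0.757766)/10 = 0.27738/10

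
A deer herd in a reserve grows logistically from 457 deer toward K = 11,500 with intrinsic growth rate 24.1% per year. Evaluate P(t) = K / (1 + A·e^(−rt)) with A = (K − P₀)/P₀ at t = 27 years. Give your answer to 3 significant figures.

A = (11500 − 457)/457 = 24.16411
P(27) = 11500 / (1 + 24.16411·e^(−0.241·27)) = 11500 / (1 + 24.16411·0.001493)
= 11500 / 1.03608 ≈ 11099.57

≈ 11,100 deer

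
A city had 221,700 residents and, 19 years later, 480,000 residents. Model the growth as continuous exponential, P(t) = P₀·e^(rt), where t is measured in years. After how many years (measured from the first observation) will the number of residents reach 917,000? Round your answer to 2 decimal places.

t ≈ 34.92 years

r = ln(480000/221700) / 19 ≈ 0.040656 per year
t = ln(917000/221700) / r = 1.41978 / 0.040656 ≈ 34.922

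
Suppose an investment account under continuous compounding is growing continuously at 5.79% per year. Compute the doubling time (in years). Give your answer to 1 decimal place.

doubling time = ln(2) / |r| = 0.69315 / 0.0579

doubling time ≈ 12.0 years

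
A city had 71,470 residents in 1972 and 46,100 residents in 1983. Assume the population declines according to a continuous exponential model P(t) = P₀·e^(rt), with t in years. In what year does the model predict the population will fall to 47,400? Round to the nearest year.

year 1982

r = ln(46100/71470) / 11 = -0.43846/11 ≈ -0.03986 per year
t = ln(47400/71470) / r = -0.41066/-0.03986 ≈ 10.3 years after 1972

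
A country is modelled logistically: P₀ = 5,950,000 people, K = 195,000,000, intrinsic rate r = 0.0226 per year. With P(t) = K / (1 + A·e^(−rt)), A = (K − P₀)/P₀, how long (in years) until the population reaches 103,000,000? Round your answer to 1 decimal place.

t ≈ 158.0 years

A = (195000000 − 5950000)/5950000 = 31.77311
103000000 = 195000000/(1 + 31.77311·e^(−0.0226t)) → 1 + 31.77311·e^(−0.0226t) = 1.8932
e^(−0.0226t) = 0.028112 → t = ln(35.57207)/0.0226 = 3.57156/0.0226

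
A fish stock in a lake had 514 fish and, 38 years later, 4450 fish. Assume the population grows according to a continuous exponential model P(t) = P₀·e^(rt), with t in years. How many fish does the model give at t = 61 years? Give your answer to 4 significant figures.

r = ln(4450/514) / 38 ≈ 0.056801 per year
P(61) = 514 · e^(0.056801·61) = 514 · 31.97192 ≈ 16433.57

≈ 16,430 fish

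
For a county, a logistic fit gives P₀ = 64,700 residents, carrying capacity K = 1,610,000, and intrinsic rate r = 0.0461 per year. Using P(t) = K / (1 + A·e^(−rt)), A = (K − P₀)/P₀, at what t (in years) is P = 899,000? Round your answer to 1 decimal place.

A = (1610000 − 64700)/64700 = 23.88408
899000 = 1610000/(1 + 23.88408·e^(−0.0461t)) → 1 + 23.88408·e^(−0.0461t) = 1.79088
e^(−0.0461t) = 0.033113 → t = ln(30.19942)/0.0461 = 3.40782/0.0461

t ≈ 73.9 years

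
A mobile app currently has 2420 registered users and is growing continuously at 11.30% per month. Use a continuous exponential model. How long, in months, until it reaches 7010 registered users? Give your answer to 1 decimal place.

7010 = 2420 · e^(0.113·t)
t = ln(7010/2420) / 0.113 = ln(2.89669) / 0.113 = 1.06357 / 0.113

t ≈ 9.4 months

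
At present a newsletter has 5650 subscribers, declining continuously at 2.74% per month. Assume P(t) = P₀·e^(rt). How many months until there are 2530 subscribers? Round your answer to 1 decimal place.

2530 = 5650 · e^(-0.0274·t)
t = ln(2530/5650) / -0.0274 = ln(0.44779) / -0.0274 = -0.80344 / -0.0274

t ≈ 29.3 months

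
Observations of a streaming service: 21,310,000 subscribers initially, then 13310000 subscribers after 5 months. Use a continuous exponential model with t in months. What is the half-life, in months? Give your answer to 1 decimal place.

r = ln(13310000/21310000) / 5 = ln(0.62459) / 5 ≈ -0.094132 per month
half-life = ln 2 / |r| = 0.69315 / 0.094132

half-life ≈ 7.4 months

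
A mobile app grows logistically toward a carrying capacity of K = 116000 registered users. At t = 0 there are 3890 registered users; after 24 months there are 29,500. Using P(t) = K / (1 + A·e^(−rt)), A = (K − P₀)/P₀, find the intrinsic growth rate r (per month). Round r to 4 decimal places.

A = (116000 − 3890)/3890 = 28.82005
29500 = 116000/(1 + 28.82005·e^(−r·24)) → e^(−24r) = (3.9322 − 1)/28.82005 = 0.101742
r = −ln(0.101742)/24 = 2.28532/24

r ≈ 0.0952 per month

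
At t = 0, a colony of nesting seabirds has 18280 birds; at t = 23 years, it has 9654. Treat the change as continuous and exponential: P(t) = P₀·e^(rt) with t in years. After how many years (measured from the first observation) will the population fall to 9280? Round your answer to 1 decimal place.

r = ln(9654/18280) / 23 ≈ -0.027758 per year
t = ln(9280/18280) / r = -0.67795 / -0.027758 ≈ 24.423

t ≈ 24.4 years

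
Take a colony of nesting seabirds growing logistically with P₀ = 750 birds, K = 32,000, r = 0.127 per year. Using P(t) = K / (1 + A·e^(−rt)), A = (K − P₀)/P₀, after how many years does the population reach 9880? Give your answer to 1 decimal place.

t ≈ 23.0 years

A = (32000 − 750)/750 = 41.66667
9880 = 32000/(1 + 41.66667·e^(−0.127t)) → 1 + 41.66667·e^(−0.127t) = 3.23887
e^(−0.127t) = 0.053733 → t = ln(18.61061)/0.127 = 2.92373/0.127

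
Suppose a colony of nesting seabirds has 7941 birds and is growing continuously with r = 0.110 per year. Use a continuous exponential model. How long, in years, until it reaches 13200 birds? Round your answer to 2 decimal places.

13200 = 7941 · e^(0.11·t)
t = ln(13200/7941) / 0.11 = ln(1.66226) / 0.11 = 0.50818 / 0.11

t ≈ 4.62 years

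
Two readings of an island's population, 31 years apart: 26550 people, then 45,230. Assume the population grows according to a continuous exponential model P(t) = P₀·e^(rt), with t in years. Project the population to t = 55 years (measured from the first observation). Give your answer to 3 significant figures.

r = ln(45230/26550) / 31 ≈ 0.017185 per year
P(55) = 26550 · e^(0.017185·55) = 26550 · 2.57324 ≈ 68319.65

≈ 68,300 people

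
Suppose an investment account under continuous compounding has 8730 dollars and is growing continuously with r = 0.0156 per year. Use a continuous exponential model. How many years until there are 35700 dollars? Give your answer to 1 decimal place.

t ≈ 90.3 years

35700 = 8730 · e^(0.0156·t)
t = ln(35700/8730) / 0.0156 = ln(4.08935) / 0.0156 = 1.40839 / 0.0156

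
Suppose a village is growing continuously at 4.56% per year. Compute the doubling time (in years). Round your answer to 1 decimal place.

doubling time = ln(2) / |r| = 0.69315 / 0.0456

doubling time ≈ 15.2 years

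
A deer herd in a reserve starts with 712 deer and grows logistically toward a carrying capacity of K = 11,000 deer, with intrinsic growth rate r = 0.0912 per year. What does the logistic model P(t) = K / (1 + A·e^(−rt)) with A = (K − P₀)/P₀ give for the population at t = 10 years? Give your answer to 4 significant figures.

A = (11000 − 712)/712 = 14.44944
P(10) = 11000 / (1 + 14.44944·e^(−0.0912·10)) = 11000 / (1 + 14.44944·0.40172)
= 11000 / 6.80463 ≈ 1616.55

≈ 1,617 deer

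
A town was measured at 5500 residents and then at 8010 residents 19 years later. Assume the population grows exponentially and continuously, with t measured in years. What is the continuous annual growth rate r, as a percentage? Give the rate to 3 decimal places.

r ≈ 1.979% per year

8010 = 5500 · e^(r·19)
e^(19r) = 8010/5500 = 1.45636
r = ln(1.45636) / 19 = 0.37594 / 19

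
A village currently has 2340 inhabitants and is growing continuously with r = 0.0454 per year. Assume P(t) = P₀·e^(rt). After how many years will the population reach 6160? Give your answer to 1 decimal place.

6160 = 2340 · e^(0.0454·t)
t = ln(6160/2340) / 0.0454 = ln(2.63248) / 0.0454 = 0.96793 / 0.0454

t ≈ 21.3 years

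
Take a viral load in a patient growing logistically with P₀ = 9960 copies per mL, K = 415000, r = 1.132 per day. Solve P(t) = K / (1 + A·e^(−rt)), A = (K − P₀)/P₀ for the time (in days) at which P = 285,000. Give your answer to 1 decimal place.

t ≈ 4.0 days

A = (415000 − 9960)/9960 = 40.66667
285000 = 415000/(1 + 40.66667·e^(−1.132t)) → 1 + 40.66667·e^(−1.132t) = 1.45614
e^(−1.132t) = 0.011217 → t = ln(89.15385)/1.132 = 4.49036/1.132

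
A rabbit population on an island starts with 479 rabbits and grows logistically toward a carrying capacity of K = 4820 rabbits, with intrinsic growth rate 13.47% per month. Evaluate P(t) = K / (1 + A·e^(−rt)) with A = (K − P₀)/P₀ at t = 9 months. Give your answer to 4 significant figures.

≈ 1,304 rabbits

A = (4820 − 479)/479 = 9.06263
P(9) = 4820 / (1 + 9.06263·e^(−0.1347·9)) = 4820 / (1 + 9.06263·0.297512)
= 4820 / 3.69624 ≈ 1304.03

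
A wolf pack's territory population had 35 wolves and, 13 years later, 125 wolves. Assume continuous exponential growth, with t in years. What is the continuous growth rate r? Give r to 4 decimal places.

125 = 35 · e^(r·13)
e^(13r) = 125/35 = 3.57143
r = ln(3.57143) / 13 = 1.27297 / 13

r ≈ 0.0979 per year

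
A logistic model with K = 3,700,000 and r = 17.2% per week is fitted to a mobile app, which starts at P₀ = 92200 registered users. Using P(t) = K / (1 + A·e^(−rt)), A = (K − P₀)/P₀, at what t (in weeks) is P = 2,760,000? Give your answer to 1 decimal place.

A = (3700000 − 92200)/92200 = 39.13015
2760000 = 3700000/(1 + 39.13015·e^(−0.172t)) → 1 + 39.13015·e^(−0.172t) = 1.34058
e^(−0.172t) = 0.008704 → t = ln(114.89279)/0.172 = 4.744/0.172

t ≈ 27.6 weeks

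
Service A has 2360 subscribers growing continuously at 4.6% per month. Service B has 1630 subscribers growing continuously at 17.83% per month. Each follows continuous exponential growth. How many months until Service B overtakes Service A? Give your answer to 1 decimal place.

t ≈ 2.8 months

2360·e^(0.046t) = 1630·e^(0.1783t)
2360/1630 = e^((0.1783 − 0.046)t) → ln(1.44785) = 0.1323·t
t = 0.37008 / 0.1323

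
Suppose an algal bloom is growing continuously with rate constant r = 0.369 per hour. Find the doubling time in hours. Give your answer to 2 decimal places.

doubling time ≈ 1.88 hours

doubling time = ln(2) / |r| = 0.69315 / 0.369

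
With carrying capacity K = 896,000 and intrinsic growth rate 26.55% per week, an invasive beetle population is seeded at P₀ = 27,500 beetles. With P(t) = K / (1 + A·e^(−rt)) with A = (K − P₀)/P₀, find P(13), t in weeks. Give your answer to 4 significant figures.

A = (896000 − 27500)/27500 = 31.58182
P(13) = 896000 / (1 + 31.58182·e^(−0.2655·13)) = 896000 / (1 + 31.58182·0.031698)
= 896000 / 2.00108 ≈ 447757.73

≈ 447,800 beetles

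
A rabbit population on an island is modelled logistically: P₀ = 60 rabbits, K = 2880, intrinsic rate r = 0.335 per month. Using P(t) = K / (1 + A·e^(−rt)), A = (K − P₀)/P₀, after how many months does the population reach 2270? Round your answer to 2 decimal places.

A = (2880 − 60)/60 = 47
2270 = 2880/(1 + 47·e^(−0.335t)) → 1 + 47·e^(−0.335t) = 1.26872
e^(−0.335t) = 0.005717 → t = ln(174.90164)/0.335 = 5.16422/0.335

t ≈ 15.42 months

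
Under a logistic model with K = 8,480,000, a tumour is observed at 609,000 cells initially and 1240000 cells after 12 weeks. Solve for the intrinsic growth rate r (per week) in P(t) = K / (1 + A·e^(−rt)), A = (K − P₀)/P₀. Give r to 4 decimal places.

r ≈ 0.0662 per week

A = (8480000 − 609000)/609000 = 12.92447
1240000 = 8480000/(1 + 12.92447·e^(−r·12)) → e^(−12r) = (6.83871 − 1)/12.92447 = 0.451756
r = −ln(0.451756)/12 = 0.79461/12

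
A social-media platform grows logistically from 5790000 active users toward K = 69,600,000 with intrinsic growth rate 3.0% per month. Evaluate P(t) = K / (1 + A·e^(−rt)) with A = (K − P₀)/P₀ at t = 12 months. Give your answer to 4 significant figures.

A = (69600000 − 5790000)/5790000 = 11.02073
P(12) = 69600000 / (1 + 11.02073·e^(−0.03·12)) = 69600000 / (1 + 11.02073·0.697676)
= 69600000 / 8.6889 ≈ 8010220.67

≈ 8,010,000 active users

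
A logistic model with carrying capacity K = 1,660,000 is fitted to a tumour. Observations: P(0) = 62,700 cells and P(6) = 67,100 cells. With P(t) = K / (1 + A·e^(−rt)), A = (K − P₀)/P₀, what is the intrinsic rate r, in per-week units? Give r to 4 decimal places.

r ≈ 0.0118 per week

A = (1660000 − 62700)/62700 = 25.47528
67100 = 1660000/(1 + 25.47528·e^(−r·6)) → e^(−6r) = (24.7392 − 1)/25.47528 = 0.931852
r = −ln(0.931852)/6 = 0.07058/6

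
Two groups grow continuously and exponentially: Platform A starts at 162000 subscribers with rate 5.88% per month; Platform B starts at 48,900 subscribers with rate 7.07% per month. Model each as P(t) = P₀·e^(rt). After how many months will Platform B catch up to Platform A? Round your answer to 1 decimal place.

162000·e^(0.0588t) = 48900·e^(0.0707t)
162000/48900 = e^((0.0707 − 0.0588)t) → ln(3.31288) = 0.0119·t
t = 1.19782 / 0.0119

t ≈ 100.7 months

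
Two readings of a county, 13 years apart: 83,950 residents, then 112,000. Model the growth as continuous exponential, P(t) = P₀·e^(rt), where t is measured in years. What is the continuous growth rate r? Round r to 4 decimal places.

r ≈ 0.0222 per year

112000 = 83950 · e^(r·13)
e^(13r) = 112000/83950 = 1.33413
r = ln(1.33413) / 13 = 0.28828 / 13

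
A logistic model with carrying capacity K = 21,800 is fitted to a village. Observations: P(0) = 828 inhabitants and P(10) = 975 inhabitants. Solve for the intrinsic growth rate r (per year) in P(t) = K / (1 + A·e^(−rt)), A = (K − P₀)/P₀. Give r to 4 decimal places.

A = (21800 − 828)/828 = 25.3285
975 = 21800/(1 + 25.3285·e^(−r·10)) → e^(−10r) = (22.35897 − 1)/25.3285 = 0.843278
r = −ln(0.843278)/10 = 0.17046/10

r ≈ 0.0170 per year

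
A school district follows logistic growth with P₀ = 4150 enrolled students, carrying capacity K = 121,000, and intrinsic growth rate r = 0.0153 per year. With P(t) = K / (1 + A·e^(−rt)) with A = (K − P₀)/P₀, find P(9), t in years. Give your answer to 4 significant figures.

A = (121000 − 4150)/4150 = 28.15663
P(9) = 121000 / (1 + 28.15663·e^(−0.0153·9)) = 121000 / (1 + 28.15663·0.87136)
= 121000 / 25.53456 ≈ 4738.68

≈ 4,739 enrolled students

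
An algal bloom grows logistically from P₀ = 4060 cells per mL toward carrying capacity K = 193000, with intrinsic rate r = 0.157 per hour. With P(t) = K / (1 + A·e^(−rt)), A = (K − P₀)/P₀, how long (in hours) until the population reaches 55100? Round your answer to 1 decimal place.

t ≈ 18.6 hours

A = (193000 − 4060)/4060 = 46.53695
55100 = 193000/(1 + 46.53695·e^(−0.157t)) → 1 + 46.53695·e^(−0.157t) = 3.50272
e^(−0.157t) = 0.053779 → t = ln(18.59453)/0.157 = 2.92287/0.157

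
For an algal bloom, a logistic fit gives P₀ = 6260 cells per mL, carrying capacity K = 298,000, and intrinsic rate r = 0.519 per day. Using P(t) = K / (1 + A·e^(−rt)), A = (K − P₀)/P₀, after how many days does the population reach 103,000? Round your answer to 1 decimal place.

t ≈ 6.2 days

A = (298000 − 6260)/6260 = 46.60383
103000 = 298000/(1 + 46.60383·e^(−0.519t)) → 1 + 46.60383·e^(−0.519t) = 2.8932
e^(−0.519t) = 0.040623 → t = ln(24.61638)/0.519 = 3.20341/0.519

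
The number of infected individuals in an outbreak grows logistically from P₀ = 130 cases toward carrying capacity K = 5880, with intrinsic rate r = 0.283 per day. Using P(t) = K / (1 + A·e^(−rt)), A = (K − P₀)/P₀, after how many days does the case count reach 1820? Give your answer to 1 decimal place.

t ≈ 10.6 days

A = (5880 − 130)/130 = 44.23077
1820 = 5880/(1 + 44.23077·e^(−0.283t)) → 1 + 44.23077·e^(−0.283t) = 3.23077
e^(−0.283t) = 0.050435 → t = ln(19.82759)/0.283 = 2.98707/0.283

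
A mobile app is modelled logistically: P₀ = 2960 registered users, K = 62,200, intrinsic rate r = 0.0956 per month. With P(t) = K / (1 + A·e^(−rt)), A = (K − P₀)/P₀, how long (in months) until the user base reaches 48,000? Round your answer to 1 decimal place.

A = (62200 − 2960)/2960 = 20.01351
48000 = 62200/(1 + 20.01351·e^(−0.0956t)) → 1 + 20.01351·e^(−0.0956t) = 1.29583
e^(−0.0956t) = 0.014782 → t = ln(67.65131)/0.0956 = 4.21437/0.0956

t ≈ 44.1 months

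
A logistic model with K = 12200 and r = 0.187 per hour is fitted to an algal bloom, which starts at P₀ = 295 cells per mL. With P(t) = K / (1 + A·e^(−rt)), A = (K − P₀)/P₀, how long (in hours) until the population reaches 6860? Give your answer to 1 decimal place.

t ≈ 21.1 hours

A = (12200 − 295)/295 = 40.35593
6860 = 12200/(1 + 40.35593·e^(−0.187t)) → 1 + 40.35593·e^(−0.187t) = 1.77843
e^(−0.187t) = 0.019289 → t = ln(51.84301)/0.187 = 3.94822/0.187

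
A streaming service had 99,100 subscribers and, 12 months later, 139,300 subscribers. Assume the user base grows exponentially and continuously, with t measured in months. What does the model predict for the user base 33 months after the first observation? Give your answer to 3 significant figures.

≈ 253,000 subscribers

r = ln(139300/99100) / 12 ≈ 0.028375 per month
P(33) = 99100 · e^(0.028375·33) = 99100 · 2.55072 ≈ 252776.49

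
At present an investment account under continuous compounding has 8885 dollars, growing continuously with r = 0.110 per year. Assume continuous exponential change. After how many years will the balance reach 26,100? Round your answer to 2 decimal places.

t ≈ 9.80 years

26100 = 8885 · e^(0.11·t)
t = ln(26100/8885) / 0.11 = ln(2.93754) / 0.11 = 1.07757 / 0.11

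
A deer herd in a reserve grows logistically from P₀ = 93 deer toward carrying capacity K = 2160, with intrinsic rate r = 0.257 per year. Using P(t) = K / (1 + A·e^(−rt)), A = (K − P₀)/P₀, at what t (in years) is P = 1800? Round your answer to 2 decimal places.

A = (2160 − 93)/93 = 22.22581
1800 = 2160/(1 + 22.22581·e^(−0.257t)) → 1 + 22.22581·e^(−0.257t) = 1.2
e^(−0.257t) = 0.008999 → t = ln(111.12903)/0.257 = 4.71069/0.257

t ≈ 18.33 years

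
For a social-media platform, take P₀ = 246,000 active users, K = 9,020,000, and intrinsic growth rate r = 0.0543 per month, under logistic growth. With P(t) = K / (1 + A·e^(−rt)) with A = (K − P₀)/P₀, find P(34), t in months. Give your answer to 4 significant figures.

A = (9020000 − 246000)/246000 = 35.66667
P(34) = 9020000 / (1 + 35.66667·e^(−0.0543·34)) = 9020000 / (1 + 35.66667·0.157836)
= 9020000 / 6.62948 ≈ 1360589.98

≈ 1,361,000 active users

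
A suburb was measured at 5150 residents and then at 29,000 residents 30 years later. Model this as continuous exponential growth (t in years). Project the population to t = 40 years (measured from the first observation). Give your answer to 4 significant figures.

≈ 51,590 residents

r = ln(29000/5150) / 30 ≈ 0.05761 per year
P(40) = 5150 · e^(0.05761·40) = 5150 · 10.01815 ≈ 51593.49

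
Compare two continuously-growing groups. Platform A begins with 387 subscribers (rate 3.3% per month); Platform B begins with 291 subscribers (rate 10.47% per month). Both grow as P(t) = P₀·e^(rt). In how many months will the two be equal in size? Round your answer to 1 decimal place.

t ≈ 4.0 months

387·e^(0.033t) = 291·e^(0.1047t)
387/291 = e^((0.1047 − 0.033)t) → ln(1.3299) = 0.0717·t
t = 0.2851 / 0.0717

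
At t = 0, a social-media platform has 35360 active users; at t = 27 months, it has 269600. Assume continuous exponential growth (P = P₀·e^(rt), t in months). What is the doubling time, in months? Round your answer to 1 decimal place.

doubling time ≈ 9.2 months

r = ln(269600/35360) / 27 = ln(7.62443) / 27 ≈ 0.075235 per month
doubling time = ln 2 / |r| = 0.69315 / 0.075235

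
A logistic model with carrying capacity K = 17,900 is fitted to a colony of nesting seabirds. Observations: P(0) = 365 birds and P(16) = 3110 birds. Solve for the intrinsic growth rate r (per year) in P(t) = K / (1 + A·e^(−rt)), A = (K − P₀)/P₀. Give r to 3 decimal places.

A = (17900 − 365)/365 = 48.0411
3110 = 17900/(1 + 48.0411·e^(−r·16)) → e^(−16r) = (5.75563 − 1)/48.0411 = 0.098991
r = −ln(0.098991)/16 = 2.31273/16

r ≈ 0.145 per year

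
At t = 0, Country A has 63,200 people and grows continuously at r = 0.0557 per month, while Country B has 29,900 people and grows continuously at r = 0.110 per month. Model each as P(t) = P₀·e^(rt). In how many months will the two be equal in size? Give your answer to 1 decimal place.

63200·e^(0.0557t) = 29900·e^(0.11t)
63200/29900 = e^((0.11 − 0.0557)t) → ln(2.11371) = 0.0543·t
t = 0.74845 / 0.0543

t ≈ 13.8 months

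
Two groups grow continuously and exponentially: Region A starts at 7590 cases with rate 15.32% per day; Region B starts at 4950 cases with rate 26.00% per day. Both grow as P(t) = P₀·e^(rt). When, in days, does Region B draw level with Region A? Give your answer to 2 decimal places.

7590·e^(0.1532t) = 4950·e^(0.26t)
7590/4950 = e^((0.26 − 0.1532)t) → ln(1.53333) = 0.1068·t
t = 0.42744 / 0.1068

t ≈ 4.00 days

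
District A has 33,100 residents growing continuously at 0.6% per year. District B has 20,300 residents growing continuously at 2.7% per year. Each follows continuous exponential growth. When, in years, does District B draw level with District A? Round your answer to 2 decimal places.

33100·e^(0.006t) = 20300·e^(0.027t)
33100/20300 = e^((0.027 − 0.006)t) → ln(1.63054) = 0.021·t
t = 0.48891 / 0.021

t ≈ 23.28 years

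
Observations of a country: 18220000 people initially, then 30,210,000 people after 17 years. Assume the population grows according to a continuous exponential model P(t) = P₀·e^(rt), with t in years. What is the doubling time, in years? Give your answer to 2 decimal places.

r = ln(30210000/18220000) / 17 = ln(1.65807) / 17 ≈ 0.029744 per year
doubling time = ln 2 / |r| = 0.69315 / 0.029744

doubling time ≈ 23.30 years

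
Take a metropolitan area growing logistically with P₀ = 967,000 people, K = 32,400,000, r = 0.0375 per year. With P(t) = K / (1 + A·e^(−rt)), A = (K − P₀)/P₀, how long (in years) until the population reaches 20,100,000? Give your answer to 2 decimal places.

A = (32400000 − 967000)/967000 = 32.50569
20100000 = 32400000/(1 + 32.50569·e^(−0.0375t)) → 1 + 32.50569·e^(−0.0375t) = 1.61194
e^(−0.0375t) = 0.018826 → t = ln(53.11905)/0.0375 = 3.97254/0.0375

t ≈ 105.93 years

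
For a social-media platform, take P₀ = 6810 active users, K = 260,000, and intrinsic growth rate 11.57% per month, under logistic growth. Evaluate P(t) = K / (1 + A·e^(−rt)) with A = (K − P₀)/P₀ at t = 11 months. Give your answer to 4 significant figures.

A = (260000 − 6810)/6810 = 37.17915
P(11) = 260000 / (1 + 37.17915·e^(−0.1157·11)) = 260000 / (1 + 37.17915·0.280074)
= 260000 / 11.41293 ≈ 22781.18

≈ 22,780 active users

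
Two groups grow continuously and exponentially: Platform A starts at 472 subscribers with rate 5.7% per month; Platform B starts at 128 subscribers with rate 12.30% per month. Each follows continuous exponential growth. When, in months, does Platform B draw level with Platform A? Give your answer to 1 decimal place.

t ≈ 19.8 months

472·e^(0.057t) = 128·e^(0.123t)
472/128 = e^((0.123 − 0.057)t) → ln(3.6875) = 0.066·t
t = 1.30495 / 0.066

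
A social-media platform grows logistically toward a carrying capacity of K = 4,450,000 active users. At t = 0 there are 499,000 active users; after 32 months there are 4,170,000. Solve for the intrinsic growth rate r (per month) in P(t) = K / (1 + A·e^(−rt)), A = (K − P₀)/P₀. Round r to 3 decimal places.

r ≈ 0.149 per month

A = (4450000 − 499000)/499000 = 7.91784
4170000 = 4450000/(1 + 7.91784·e^(−r·32)) → e^(−32r) = (1.06715 − 1)/7.91784 = 0.00848
r = −ln(0.00848)/32 = 4.77/32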